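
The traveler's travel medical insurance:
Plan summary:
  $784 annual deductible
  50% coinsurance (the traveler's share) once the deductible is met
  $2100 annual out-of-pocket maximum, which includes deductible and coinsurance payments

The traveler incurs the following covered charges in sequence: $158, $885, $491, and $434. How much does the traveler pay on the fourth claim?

$217

Bill 1, $158: fully absorbed by the deductible. Traveler pays $158; OOP now $158.
Bill 2, $885: $626 finishes the deductible; $259 goes to coinsurance; coinsurance $259 × 50% = $129.50. Traveler owes $755.50 (running OOP $913.50).
Bill 3, $491: 50% coinsurance on $491 = $245.50. Traveler owes $245.50 (running OOP $1159).
Bill 4, $434: deductible met; 50% of $434 = $217. Cost to traveler: $217. OOP to date $1376.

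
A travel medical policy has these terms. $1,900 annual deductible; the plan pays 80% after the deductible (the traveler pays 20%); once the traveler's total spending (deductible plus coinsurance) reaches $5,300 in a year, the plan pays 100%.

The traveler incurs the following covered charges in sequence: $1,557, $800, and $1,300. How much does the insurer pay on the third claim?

$1,040

Claim 1 ($1,557): fully absorbed by the deductible. Traveler owes $1,557 (running OOP $1,557). Insurer: $1,557 − $1,557 = $0.
Claim 2 ($800): deductible takes $343, $457 remains; traveler's 20% is $91.40. Traveler pays $434.40; OOP now $1,991.40. Insurer: $800 − $434.40 = $365.60.
Claim 3 ($1,300): deductible met; 20% of $1,300 = $260. Traveler pays $260; OOP now $2,251.40. Insurer: $1,300 − $260 = $1,040.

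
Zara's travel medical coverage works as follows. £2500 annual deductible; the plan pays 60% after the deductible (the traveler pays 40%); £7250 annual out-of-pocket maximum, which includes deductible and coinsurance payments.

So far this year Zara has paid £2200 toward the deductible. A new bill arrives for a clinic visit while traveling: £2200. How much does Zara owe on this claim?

Remaining deductible: £2500 − £2200 = £300.
After the £300 deductible portion, £2200 − £300 = £1900 is subject to coinsurance.
40% of £1900 = £760 falls to the traveler.
So the traveler owes £300 + £760 = £1060 before any cap.
Total out-of-pocket so far would be £2200 + £1060 = £3260, below the £7250 cap — no reduction.

£1060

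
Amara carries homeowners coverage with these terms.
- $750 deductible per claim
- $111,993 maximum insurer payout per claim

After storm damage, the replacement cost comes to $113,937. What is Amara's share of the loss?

$1,944

After the deductible, $113,937 − $750 = $113,187 remains.
The $111,993 per-incident cap binds; insurer pays $111,993.
Out of pocket: $113,937 − $111,993 = $1,944.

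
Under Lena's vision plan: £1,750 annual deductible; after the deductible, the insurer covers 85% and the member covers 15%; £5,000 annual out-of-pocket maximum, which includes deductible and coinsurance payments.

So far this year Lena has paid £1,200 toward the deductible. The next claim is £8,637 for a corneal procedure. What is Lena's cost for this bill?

£1,763.05

Deductible still to meet: £1,750 − £1,200 = £550.
That leaves £8,637 − £550 = £8,087 for coinsurance.
15% of £8,087 = £1,213.05 falls to the member.
So the member owes £550 + £1,213.05 = £1,763.05 before any cap.
Year-to-date out-of-pocket becomes £1,200 + £1,763.05 = £2,963.05, still under the £5,000 maximum, so no cap applies.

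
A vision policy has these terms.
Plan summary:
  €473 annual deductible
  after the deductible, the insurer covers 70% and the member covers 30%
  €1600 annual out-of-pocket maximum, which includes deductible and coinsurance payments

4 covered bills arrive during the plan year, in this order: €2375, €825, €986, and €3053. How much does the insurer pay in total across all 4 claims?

#1 (€2375): €473 to deductible, leaving €1902; member's 30% is €570.60. Cost to member: €1043.60. OOP to date €1043.60. Plan pays €2375 − €1043.60 = €1331.40.
#2 (€825): deductible already satisfied, so member's share is 30% × €825 = €247.50. Cost to member: €247.50. OOP to date €1291.10. Insurer: €825 − €247.50 = €577.50.
#3 (€986): 30% coinsurance on €986 = €295.80. Member owes €295.80 (running OOP €1586.90). Insurer: €986 − €295.80 = €690.20.
#4 (€3053): deductible already satisfied, so member's share is 30% × €3053 = €915.90. OOP would hit €2502.80 > €1600, so the cap limits the member to €1600 − €1586.90 = €13.10. Plan pays €3053 − €13.10 = €3039.90.
Insurer total: €1331.40 + €577.50 + €690.20 + €3039.90 = €5639.

€5639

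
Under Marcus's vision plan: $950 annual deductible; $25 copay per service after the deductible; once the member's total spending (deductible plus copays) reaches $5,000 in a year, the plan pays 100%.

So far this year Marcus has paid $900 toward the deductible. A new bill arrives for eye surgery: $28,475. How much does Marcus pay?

$75

Remaining deductible: $950 − $900 = $50.
The remaining $28,425 (= $28,475 − $50) moves to the copay.
Copay on this service: $25.
So the member owes $50 + $25 = $75 before any cap.
Total out-of-pocket so far would be $900 + $75 = $975, below the $5,000 cap — no reduction.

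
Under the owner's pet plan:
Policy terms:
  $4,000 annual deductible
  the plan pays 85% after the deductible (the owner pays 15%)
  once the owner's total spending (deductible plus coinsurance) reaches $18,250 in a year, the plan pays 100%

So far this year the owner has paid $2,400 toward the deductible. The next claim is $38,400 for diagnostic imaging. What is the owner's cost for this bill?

$7,120

$2,400 of the $4,000 deductible is already met, leaving $1,600.
After the $1,600 deductible portion, $38,400 − $1,600 = $36,800 is subject to coinsurance.
Owner's 15% share of $36,800 is $5,520.
So the owner owes $1,600 + $5,520 = $7,120 before any cap.
Year-to-date out-of-pocket becomes $2,400 + $7,120 = $9,520, still under the $18,250 maximum, so no cap applies.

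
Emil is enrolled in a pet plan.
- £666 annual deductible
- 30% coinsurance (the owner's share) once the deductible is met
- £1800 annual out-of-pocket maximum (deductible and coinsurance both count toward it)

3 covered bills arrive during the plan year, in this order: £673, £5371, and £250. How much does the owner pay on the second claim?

Claim 1 (£673): £666 to deductible, leaving £7; owner's 30% is £2.10. Owner owes £668.10 (running OOP £668.10).
Claim 2 (£5371): deductible met; 30% of £5371 = £1611.30. OOP would hit £2279.40 > £1800, so the cap limits the owner to £1800 − £668.10 = £1131.90.

£1131.90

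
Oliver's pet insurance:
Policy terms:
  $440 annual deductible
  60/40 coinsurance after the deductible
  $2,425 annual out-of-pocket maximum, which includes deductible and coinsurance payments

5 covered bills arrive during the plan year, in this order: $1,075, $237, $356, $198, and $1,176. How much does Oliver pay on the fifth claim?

#1 ($1,075): $440 to deductible, leaving $635; owner's 40% is $254. Owner owes $694 (running OOP $694).
#2 ($237): deductible already satisfied, so owner's share is 40% × $237 = $94.80. Cost to owner: $94.80. OOP to date $788.80.
#3 ($356): deductible met; 40% of $356 = $142.40. Owner pays $142.40; OOP now $931.20.
#4 ($198): 40% coinsurance on $198 = $79.20. Cost to owner: $79.20. OOP to date $1,010.40.
#5 ($1,176): deductible already satisfied, so owner's share is 40% × $1,176 = $470.40. Owner owes $470.40 (running OOP $1,480.80).

$470.40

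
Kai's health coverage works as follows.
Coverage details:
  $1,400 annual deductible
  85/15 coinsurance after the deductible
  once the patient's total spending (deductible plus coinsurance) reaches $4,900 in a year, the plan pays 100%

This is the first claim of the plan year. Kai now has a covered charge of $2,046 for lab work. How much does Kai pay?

$1,496.90

Deductible not yet touched, so the first $1,400 of the bill goes to the deductible.
That leaves $2,046 − $1,400 = $646 for coinsurance.
Coinsurance: $646 × 15% = $96.90.
Patient responsibility before any cap: $1,400 + $96.90 = $1,496.90.
Total out-of-pocket so far would be $0 + $1,496.90 = $1,496.90, below the $4,900 cap — no reduction.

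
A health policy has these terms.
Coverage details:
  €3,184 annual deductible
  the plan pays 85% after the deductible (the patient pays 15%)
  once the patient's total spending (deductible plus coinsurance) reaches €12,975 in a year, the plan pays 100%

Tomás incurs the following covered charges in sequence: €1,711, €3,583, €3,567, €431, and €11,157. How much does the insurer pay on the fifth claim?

€9,483.45

Claim 1 (€1,711): all of it applies to the deductible. Patient owes €1,711 (running OOP €1,711). Plan pays €1,711 − €1,711 = €0.
Claim 2 (€3,583): €1,473 to deductible, leaving €2,110; 15% of €2,110 = €316.50. Patient owes €1,789.50 (running OOP €3,500.50). Insurer: €3,583 − €1,789.50 = €1,793.50.
Claim 3 (€3,567): deductible already satisfied, so patient's share is 15% × €3,567 = €535.05. Patient owes €535.05 (running OOP €4,035.55). Insurer: €3,567 − €535.05 = €3,031.95.
Claim 4 (€431): deductible already satisfied, so patient's share is 15% × €431 = €64.65. Patient pays €64.65; OOP now €4,100.20. Insurer: €431 − €64.65 = €366.35.
Claim 5 (€11,157): 15% coinsurance on €11,157 = €1,673.55. Cost to patient: €1,673.55. OOP to date €5,773.75. Plan pays €11,157 − €1,673.55 = €9,483.45.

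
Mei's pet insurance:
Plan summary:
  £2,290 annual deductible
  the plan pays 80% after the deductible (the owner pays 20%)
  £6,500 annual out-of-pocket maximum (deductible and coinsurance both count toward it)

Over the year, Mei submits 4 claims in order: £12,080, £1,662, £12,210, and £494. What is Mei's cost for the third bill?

Claim 1 (£12,080): deductible takes £2,290, £9,790 remains; coinsurance £9,790 × 20% = £1,958. Cost to owner: £4,248. OOP to date £4,248.
Claim 2 (£1,662): deductible met; 20% of £1,662 = £332.40. Owner pays £332.40; OOP now £4,580.40.
Claim 3 (£12,210): deductible met; 20% of £12,210 = £2,442. OOP would hit £7,022.40 > £6,500, so the cap limits the owner to £6,500 − £4,580.40 = £1,919.60.

£1,919.60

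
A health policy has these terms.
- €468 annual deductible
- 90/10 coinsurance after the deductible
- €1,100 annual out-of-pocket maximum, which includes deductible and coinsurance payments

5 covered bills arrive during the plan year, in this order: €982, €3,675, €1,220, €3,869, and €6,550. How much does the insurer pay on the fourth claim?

Claim 1 (€982): €468 to deductible, leaving €514; 10% of €514 = €51.40. Cost to patient: €519.40. OOP to date €519.40. Insurer: €982 − €519.40 = €462.60.
Claim 2 (€3,675): 10% coinsurance on €3,675 = €367.50. Patient pays €367.50; OOP now €886.90. Plan pays €3,675 − €367.50 = €3,307.50.
Claim 3 (€1,220): deductible already satisfied, so patient's share is 10% × €1,220 = €122. Patient owes €122 (running OOP €1,008.90). Insurer: €1,220 − €122 = €1,098.
Claim 4 (€3,869): deductible met; 10% of €3,869 = €386.90. OOP would hit €1,395.80 > €1,100, so the cap limits the patient to €1,100 − €1,008.90 = €91.10. Insurer: €3,869 − €91.10 = €3,777.90.

€3,777.90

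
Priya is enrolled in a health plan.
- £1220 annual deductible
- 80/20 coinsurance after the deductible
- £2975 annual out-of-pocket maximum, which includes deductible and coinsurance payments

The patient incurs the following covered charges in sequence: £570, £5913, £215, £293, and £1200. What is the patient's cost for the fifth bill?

£240

Claim 1 — £570: entire amount goes to the deductible. Cost to patient: £570. OOP to date £570.
Claim 2 — £5913: deductible takes £650, £5263 remains; coinsurance £5263 × 20% = £1052.60. Patient pays £1702.60; OOP now £2272.60.
Claim 3 — £215: deductible already satisfied, so patient's share is 20% × £215 = £43. Patient pays £43; OOP now £2315.60.
Claim 4 — £293: deductible met; 20% of £293 = £58.60. Cost to patient: £58.60. OOP to date £2374.20.
Claim 5 — £1200: deductible already satisfied, so patient's share is 20% × £1200 = £240. Patient owes £240 (running OOP £2614.20).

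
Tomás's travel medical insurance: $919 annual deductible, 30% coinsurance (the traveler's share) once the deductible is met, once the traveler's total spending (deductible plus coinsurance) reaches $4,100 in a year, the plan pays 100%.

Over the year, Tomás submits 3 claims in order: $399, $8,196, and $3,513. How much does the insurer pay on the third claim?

Claim 1 ($399): all of it applies to the deductible. Traveler owes $399 (running OOP $399). Insurer: $399 − $399 = $0.
Claim 2 ($8,196): $520 to deductible, leaving $7,676; traveler's 30% is $2,302.80. Traveler owes $2,822.80 (running OOP $3,221.80). Insurer: $8,196 − $2,822.80 = $5,373.20.
Claim 3 ($3,513): deductible already satisfied, so traveler's share is 30% × $3,513 = $1,053.90. That would push OOP to $4,275.70, over the $4,100 cap, so traveler pays $4,100 − $3,221.80 = $878.20. Plan pays $3,513 − $878.20 = $2,634.80.

$2,634.80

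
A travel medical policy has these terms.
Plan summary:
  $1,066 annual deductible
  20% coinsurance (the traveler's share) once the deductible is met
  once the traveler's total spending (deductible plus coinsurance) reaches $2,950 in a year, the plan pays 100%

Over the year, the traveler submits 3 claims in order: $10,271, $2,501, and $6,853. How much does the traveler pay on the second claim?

#1 ($10,271): $1,066 finishes the deductible; $9,205 goes to coinsurance; 20% of $9,205 = $1,841. Cost to traveler: $2,907. OOP to date $2,907.
#2 ($2,501): deductible already satisfied, so traveler's share is 20% × $2,501 = $500.20. OOP would hit $3,407.20 > $2,950, so the cap limits the traveler to $2,950 − $2,907 = $43.

$43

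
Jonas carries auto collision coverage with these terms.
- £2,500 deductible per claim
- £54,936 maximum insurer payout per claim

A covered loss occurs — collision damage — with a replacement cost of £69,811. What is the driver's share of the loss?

£14,875

Less the £2,500 deductible: £69,811 − £2,500 = £67,311.
£67,311 exceeds the £54,936 limit, so the insurer pays the limit: £54,936.
Driver's share is the uncovered remainder: £69,811 − £54,936 = £14,875.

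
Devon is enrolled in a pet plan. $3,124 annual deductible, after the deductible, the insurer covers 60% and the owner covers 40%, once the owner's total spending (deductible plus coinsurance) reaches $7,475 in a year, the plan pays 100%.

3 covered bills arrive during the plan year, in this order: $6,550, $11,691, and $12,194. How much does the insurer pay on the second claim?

Claim 1 — $6,550: $3,124 to deductible, leaving $3,426; 40% of $3,426 = $1,370.40. Cost to owner: $4,494.40. OOP to date $4,494.40. Plan pays $6,550 − $4,494.40 = $2,055.60.
Claim 2 — $11,691: 40% coinsurance on $11,691 = $4,676.40. Adding that to $4,494.40 gives $9,170.80, past the $7,475 cap; owner pays only $7,475 − $4,494.40 = $2,980.60. Insurer: $11,691 − $2,980.60 = $8,710.40.

$8,710.40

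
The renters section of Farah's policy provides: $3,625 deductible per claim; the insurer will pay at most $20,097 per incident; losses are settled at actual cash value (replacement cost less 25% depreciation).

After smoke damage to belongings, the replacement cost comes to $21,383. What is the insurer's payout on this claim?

$12,412.25

Actual cash value after 25% depreciation: $21,383 × 75% = $16,037.25.
After the deductible, $16,037.25 − $3,625 = $12,412.25 remains.
$12,412.25 is within the $20,097 limit, so the insurer pays $12,412.25.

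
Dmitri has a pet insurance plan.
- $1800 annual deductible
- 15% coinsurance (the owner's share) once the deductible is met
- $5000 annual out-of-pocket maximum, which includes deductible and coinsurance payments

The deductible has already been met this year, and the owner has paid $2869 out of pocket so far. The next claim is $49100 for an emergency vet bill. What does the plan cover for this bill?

$46969

With the deductible met, the entire $49100 is subject to coinsurance.
Owner's 15% share of $49100 is $7365.
Adding $7365 to the $2869 already spent would give $10234, which exceeds the $5000 cap; the owner pays just $5000 − $2869 = $2131.
The plan picks up $49100 − $2131 = $46969.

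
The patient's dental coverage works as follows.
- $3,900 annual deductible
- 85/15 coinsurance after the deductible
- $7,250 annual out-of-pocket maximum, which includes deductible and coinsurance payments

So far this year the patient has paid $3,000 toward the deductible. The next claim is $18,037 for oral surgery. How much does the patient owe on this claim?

Remaining deductible: $3,900 − $3,000 = $900.
After the $900 deductible portion, $18,037 − $900 = $17,137 is subject to coinsurance.
Coinsurance: $17,137 × 15% = $2,570.55.
Patient responsibility before any cap: $900 + $2,570.55 = $3,470.55.
Cumulative spending $3,000 + $3,470.55 = $6,470.55 stays under the $7,250 maximum.

$3,470.55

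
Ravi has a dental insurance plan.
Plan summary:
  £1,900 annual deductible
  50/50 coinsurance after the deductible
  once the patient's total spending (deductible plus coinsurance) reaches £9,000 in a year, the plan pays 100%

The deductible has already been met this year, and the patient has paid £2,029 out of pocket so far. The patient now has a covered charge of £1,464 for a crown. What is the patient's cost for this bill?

£732

The deductible is already satisfied, so the full bill goes to coinsurance.
Coinsurance: £1,464 × 50% = £732.
Year-to-date out-of-pocket becomes £2,029 + £732 = £2,761, still under the £9,000 maximum, so no cap applies.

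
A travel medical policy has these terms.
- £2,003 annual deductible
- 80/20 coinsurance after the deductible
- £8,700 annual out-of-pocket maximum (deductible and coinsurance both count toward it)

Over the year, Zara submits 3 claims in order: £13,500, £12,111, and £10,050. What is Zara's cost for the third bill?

Bill 1, £13,500: deductible takes £2,003, £11,497 remains; traveler's 20% is £2,299.40. Cost to traveler: £4,302.40. OOP to date £4,302.40.
Bill 2, £12,111: deductible met; 20% of £12,111 = £2,422.20. Traveler pays £2,422.20; OOP now £6,724.60.
Bill 3, £10,050: deductible already satisfied, so traveler's share is 20% × £10,050 = £2,010. Adding that to £6,724.60 gives £8,734.60, past the £8,700 cap; traveler pays only £8,700 − £6,724.60 = £1,975.40.

£1,975.40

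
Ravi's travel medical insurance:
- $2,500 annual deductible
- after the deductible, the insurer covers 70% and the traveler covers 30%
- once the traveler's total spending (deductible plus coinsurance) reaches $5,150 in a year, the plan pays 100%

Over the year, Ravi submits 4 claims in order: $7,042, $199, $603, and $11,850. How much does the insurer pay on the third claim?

$422.10

#1 ($7,042): deductible takes $2,500, $4,542 remains; 30% of $4,542 = $1,362.60. Cost to traveler: $3,862.60. OOP to date $3,862.60. Insurer: $7,042 − $3,862.60 = $3,179.40.
#2 ($199): deductible met; 30% of $199 = $59.70. Cost to traveler: $59.70. OOP to date $3,922.30. Insurer: $199 − $59.70 = $139.30.
#3 ($603): deductible already satisfied, so traveler's share is 30% × $603 = $180.90. Traveler owes $180.90 (running OOP $4,103.20). Insurer: $603 − $180.90 = $422.10.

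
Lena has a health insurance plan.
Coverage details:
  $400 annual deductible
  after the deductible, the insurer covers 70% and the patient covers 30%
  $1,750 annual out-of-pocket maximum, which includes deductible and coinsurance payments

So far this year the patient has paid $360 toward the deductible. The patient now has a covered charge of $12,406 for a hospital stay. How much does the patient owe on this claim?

Deductible still to meet: $400 − $360 = $40.
After the $40 deductible portion, $12,406 − $40 = $12,366 is subject to coinsurance.
Patient's 30% share of $12,366 is $3,709.80.
So the patient owes $40 + $3,709.80 = $3,749.80 before any cap.
Adding $3,749.80 to the $360 already spent would give $4,109.80, which exceeds the $1,750 cap; the patient pays just $1,750 − $360 = $1,390.

$1,390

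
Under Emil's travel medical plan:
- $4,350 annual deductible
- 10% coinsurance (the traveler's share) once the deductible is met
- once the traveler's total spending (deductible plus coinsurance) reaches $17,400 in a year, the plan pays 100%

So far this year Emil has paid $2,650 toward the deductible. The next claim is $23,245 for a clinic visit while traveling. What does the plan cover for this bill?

$19,390.50

$2,650 of the $4,350 deductible is already met, leaving $1,700.
The remaining $21,545 (= $23,245 − $1,700) moves to coinsurance.
10% of $21,545 = $2,154.50 falls to the traveler.
Traveler responsibility before any cap: $1,700 + $2,154.50 = $3,854.50.
Year-to-date out-of-pocket becomes $2,650 + $3,854.50 = $6,504.50, still under the $17,400 maximum, so no cap applies.
The plan picks up $23,245 − $3,854.50 = $19,390.50.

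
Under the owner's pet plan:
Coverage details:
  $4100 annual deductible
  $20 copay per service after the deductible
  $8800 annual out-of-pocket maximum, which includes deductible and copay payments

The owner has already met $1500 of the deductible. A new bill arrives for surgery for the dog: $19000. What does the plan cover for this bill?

$16380

Deductible still to meet: $4100 − $1500 = $2600.
The remaining $16400 (= $19000 − $2600) moves to the copay.
Copay on this service: $20.
Owner responsibility before any cap: $2600 + $20 = $2620.
Cumulative spending $1500 + $2620 = $4120 stays under the $8800 maximum.
The insurer covers the remainder: $19000 − $2620 = $16380.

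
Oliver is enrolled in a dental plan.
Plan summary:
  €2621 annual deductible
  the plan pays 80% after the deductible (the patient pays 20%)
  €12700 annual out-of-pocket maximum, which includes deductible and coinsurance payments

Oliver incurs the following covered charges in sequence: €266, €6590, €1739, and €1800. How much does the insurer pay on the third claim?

Bill 1, €266: fully absorbed by the deductible. Patient pays €266; OOP now €266. Plan pays €266 − €266 = €0.
Bill 2, €6590: €2355 to deductible, leaving €4235; patient's 20% is €847. Cost to patient: €3202. OOP to date €3468. Insurer: €6590 − €3202 = €3388.
Bill 3, €1739: deductible met; 20% of €1739 = €347.80. Patient owes €347.80 (running OOP €3815.80). Plan pays €1739 − €347.80 = €1391.20.

€1391.20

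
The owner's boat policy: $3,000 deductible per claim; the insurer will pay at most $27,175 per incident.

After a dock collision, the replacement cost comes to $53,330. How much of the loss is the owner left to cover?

$26,155

Subtract the deductible: $53,330 − $3,000 = $50,330.
The $27,175 per-incident cap binds; insurer pays $27,175.
Out of pocket: $53,330 − $27,175 = $26,155.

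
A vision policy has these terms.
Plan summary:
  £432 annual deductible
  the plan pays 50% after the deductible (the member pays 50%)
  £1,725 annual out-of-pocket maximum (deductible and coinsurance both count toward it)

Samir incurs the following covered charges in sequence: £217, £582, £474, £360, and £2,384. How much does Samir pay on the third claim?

£237

Claim 1 — £217: fully absorbed by the deductible. Cost to member: £217. OOP to date £217.
Claim 2 — £582: deductible takes £215, £367 remains; coinsurance £367 × 50% = £183.50. Member owes £398.50 (running OOP £615.50).
Claim 3 — £474: deductible met; 50% of £474 = £237. Member pays £237; OOP now £852.50.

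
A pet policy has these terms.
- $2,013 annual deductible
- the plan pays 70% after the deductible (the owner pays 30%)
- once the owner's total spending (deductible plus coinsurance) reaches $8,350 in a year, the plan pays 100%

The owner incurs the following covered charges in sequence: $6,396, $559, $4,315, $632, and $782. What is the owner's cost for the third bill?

$1,294.50

Claim 1 ($6,396): $2,013 to deductible, leaving $4,383; 30% of $4,383 = $1,314.90. Cost to owner: $3,327.90. OOP to date $3,327.90.
Claim 2 ($559): 30% coinsurance on $559 = $167.70. Cost to owner: $167.70. OOP to date $3,495.60.
Claim 3 ($4,315): deductible met; 30% of $4,315 = $1,294.50. Cost to owner: $1,294.50. OOP to date $4,790.10.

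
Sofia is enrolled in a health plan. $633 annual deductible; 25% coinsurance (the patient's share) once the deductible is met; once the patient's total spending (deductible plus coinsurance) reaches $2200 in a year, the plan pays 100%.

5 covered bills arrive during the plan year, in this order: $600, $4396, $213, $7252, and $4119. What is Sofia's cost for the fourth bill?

Bill 1, $600: all of it applies to the deductible. Cost to patient: $600. OOP to date $600.
Bill 2, $4396: $33 to deductible, leaving $4363; coinsurance $4363 × 25% = $1090.75. Patient pays $1123.75; OOP now $1723.75.
Bill 3, $213: deductible already satisfied, so patient's share is 25% × $213 = $53.25. Cost to patient: $53.25. OOP to date $1777.
Bill 4, $7252: deductible already satisfied, so patient's share is 25% × $7252 = $1813. Adding that to $1777 gives $3590, past the $2200 cap; patient pays only $2200 − $1777 = $423.

$423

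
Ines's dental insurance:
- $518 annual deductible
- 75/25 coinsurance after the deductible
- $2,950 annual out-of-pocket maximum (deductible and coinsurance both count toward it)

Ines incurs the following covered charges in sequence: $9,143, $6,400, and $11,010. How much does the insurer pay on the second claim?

Bill 1, $9,143: $518 finishes the deductible; $8,625 goes to coinsurance; coinsurance $8,625 × 25% = $2,156.25. Patient pays $2,674.25; OOP now $2,674.25. Insurer: $9,143 − $2,674.25 = $6,468.75.
Bill 2, $6,400: 25% coinsurance on $6,400 = $1,600. That would push OOP to $4,274.25, over the $2,950 cap, so patient pays $2,950 − $2,674.25 = $275.75. Plan pays $6,400 − $275.75 = $6,124.25.

$6,124.25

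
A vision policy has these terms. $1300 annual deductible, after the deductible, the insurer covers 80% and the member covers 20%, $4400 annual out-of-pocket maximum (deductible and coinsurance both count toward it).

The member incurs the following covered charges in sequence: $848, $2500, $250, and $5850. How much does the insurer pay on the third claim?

Claim 1 — $848: all of it applies to the deductible. Cost to member: $848. OOP to date $848. Plan pays $848 − $848 = $0.
Claim 2 — $2500: $452 finishes the deductible; $2048 goes to coinsurance; coinsurance $2048 × 20% = $409.60. Member pays $861.60; OOP now $1709.60. Plan pays $2500 − $861.60 = $1638.40.
Claim 3 — $250: deductible already satisfied, so member's share is 20% × $250 = $50. Member owes $50 (running OOP $1759.60). Plan pays $250 − $50 = $200.

$200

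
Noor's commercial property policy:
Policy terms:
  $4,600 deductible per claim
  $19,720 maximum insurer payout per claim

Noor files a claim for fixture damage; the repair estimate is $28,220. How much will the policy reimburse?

Less the $4,600 deductible: $28,220 − $4,600 = $23,620.
$23,620 exceeds the $19,720 limit, so the insurer pays the limit: $19,720.

$19,720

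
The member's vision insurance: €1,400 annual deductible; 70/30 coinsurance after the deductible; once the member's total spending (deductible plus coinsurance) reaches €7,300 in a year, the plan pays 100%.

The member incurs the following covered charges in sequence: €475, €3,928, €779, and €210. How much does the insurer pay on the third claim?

Claim 1 (€475): entire amount goes to the deductible. Cost to member: €475. OOP to date €475. Insurer: €475 − €475 = €0.
Claim 2 (€3,928): €925 to deductible, leaving €3,003; member's 30% is €900.90. Member owes €1,825.90 (running OOP €2,300.90). Insurer: €3,928 − €1,825.90 = €2,102.10.
Claim 3 (€779): deductible already satisfied, so member's share is 30% × €779 = €233.70. Member pays €233.70; OOP now €2,534.60. Insurer: €779 − €233.70 = €545.30.

€545.30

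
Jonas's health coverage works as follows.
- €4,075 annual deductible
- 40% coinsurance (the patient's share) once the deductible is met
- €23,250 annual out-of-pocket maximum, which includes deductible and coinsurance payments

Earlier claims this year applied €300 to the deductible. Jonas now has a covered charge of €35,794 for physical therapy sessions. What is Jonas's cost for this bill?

€300 of the €4,075 deductible is already met, leaving €3,775.
After the €3,775 deductible portion, €35,794 − €3,775 = €32,019 is subject to coinsurance.
Coinsurance: €32,019 × 40% = €12,807.60.
Patient responsibility before any cap: €3,775 + €12,807.60 = €16,582.60.
Year-to-date out-of-pocket becomes €300 + €16,582.60 = €16,882.60, still under the €23,250 maximum, so no cap applies.

€16,582.60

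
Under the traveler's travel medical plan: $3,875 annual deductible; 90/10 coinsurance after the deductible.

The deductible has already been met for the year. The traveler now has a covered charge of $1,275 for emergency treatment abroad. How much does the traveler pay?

The deductible is already satisfied, so the full bill goes to coinsurance.
Coinsurance: $1,275 × 10% = $127.50.

$127.50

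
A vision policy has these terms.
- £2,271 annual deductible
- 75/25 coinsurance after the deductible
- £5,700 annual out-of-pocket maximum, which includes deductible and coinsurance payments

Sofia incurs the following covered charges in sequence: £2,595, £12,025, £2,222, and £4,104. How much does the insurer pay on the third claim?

£1,880.25

Bill 1, £2,595: £2,271 finishes the deductible; £324 goes to coinsurance; coinsurance £324 × 25% = £81. Member pays £2,352; OOP now £2,352. Insurer: £2,595 − £2,352 = £243.
Bill 2, £12,025: 25% coinsurance on £12,025 = £3,006.25. Member owes £3,006.25 (running OOP £5,358.25). Plan pays £12,025 − £3,006.25 = £9,018.75.
Bill 3, £2,222: 25% coinsurance on £2,222 = £555.50. Adding that to £5,358.25 gives £5,913.75, past the £5,700 cap; member pays only £5,700 − £5,358.25 = £341.75. Insurer: £2,222 − £341.75 = £1,880.25.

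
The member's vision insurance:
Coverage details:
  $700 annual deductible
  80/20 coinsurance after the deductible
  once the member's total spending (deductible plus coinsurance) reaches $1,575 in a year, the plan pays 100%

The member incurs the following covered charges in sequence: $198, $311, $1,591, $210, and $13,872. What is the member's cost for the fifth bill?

$553

#1 ($198): fully absorbed by the deductible. Cost to member: $198. OOP to date $198.
#2 ($311): fully absorbed by the deductible. Member pays $311; OOP now $509.
#3 ($1,591): deductible takes $191, $1,400 remains; member's 20% is $280. Member pays $471; OOP now $980.
#4 ($210): deductible met; 20% of $210 = $42. Member pays $42; OOP now $1,022.
#5 ($13,872): 20% coinsurance on $13,872 = $2,774.40. That would push OOP to $3,796.40, over the $1,575 cap, so member pays $1,575 − $1,022 = $553.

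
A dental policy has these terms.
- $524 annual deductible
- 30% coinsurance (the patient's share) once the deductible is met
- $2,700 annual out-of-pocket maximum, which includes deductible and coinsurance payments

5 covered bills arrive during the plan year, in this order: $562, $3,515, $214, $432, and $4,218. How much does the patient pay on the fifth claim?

$916.30

Claim 1 — $562: $524 to deductible, leaving $38; 30% of $38 = $11.40. Cost to patient: $535.40. OOP to date $535.40.
Claim 2 — $3,515: deductible met; 30% of $3,515 = $1,054.50. Patient owes $1,054.50 (running OOP $1,589.90).
Claim 3 — $214: 30% coinsurance on $214 = $64.20. Patient owes $64.20 (running OOP $1,654.10).
Claim 4 — $432: deductible met; 30% of $432 = $129.60. Patient pays $129.60; OOP now $1,783.70.
Claim 5 — $4,218: deductible met; 30% of $4,218 = $1,265.40. Adding that to $1,783.70 gives $3,049.10, past the $2,700 cap; patient pays only $2,700 − $1,783.70 = $916.30.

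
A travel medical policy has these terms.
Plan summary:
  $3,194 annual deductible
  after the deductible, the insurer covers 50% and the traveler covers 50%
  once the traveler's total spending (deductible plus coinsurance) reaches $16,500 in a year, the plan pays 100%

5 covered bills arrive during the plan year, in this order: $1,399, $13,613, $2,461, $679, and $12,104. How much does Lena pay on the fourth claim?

$339.50

#1 ($1,399): fully absorbed by the deductible. Cost to traveler: $1,399. OOP to date $1,399.
#2 ($13,613): $1,795 finishes the deductible; $11,818 goes to coinsurance; coinsurance $11,818 × 50% = $5,909. Cost to traveler: $7,704. OOP to date $9,103.
#3 ($2,461): deductible already satisfied, so traveler's share is 50% × $2,461 = $1,230.50. Traveler pays $1,230.50; OOP now $10,333.50.
#4 ($679): deductible met; 50% of $679 = $339.50. Cost to traveler: $339.50. OOP to date $10,673.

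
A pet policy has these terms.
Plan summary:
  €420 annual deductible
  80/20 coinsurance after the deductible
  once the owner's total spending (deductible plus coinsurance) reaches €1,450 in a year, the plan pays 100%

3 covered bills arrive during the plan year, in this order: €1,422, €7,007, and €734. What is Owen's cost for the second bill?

Claim 1 — €1,422: deductible takes €420, €1,002 remains; coinsurance €1,002 × 20% = €200.40. Cost to owner: €620.40. OOP to date €620.40.
Claim 2 — €7,007: deductible met; 20% of €7,007 = €1,401.40. Adding that to €620.40 gives €2,021.80, past the €1,450 cap; owner pays only €1,450 − €620.40 = €829.60.

€829.60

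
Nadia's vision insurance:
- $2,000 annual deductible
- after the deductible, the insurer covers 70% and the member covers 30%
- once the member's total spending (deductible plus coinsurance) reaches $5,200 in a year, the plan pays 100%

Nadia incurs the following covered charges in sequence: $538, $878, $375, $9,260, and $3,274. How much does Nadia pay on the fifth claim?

Claim 1 — $538: fully absorbed by the deductible. Member owes $538 (running OOP $538).
Claim 2 — $878: entire amount goes to the deductible. Cost to member: $878. OOP to date $1,416.
Claim 3 — $375: all of it applies to the deductible. Member pays $375; OOP now $1,791.
Claim 4 — $9,260: $209 to deductible, leaving $9,051; member's 30% is $2,715.30. Cost to member: $2,924.30. OOP to date $4,715.30.
Claim 5 — $3,274: deductible met; 30% of $3,274 = $982.20. That would push OOP to $5,697.50, over the $5,200 cap, so member pays $5,200 − $4,715.30 = $484.70.

$484.70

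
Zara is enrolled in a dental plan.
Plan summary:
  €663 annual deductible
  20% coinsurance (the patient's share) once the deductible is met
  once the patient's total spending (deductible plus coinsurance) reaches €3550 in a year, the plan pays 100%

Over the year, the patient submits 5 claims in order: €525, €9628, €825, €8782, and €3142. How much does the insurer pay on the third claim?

€660

#1 (€525): fully absorbed by the deductible. Cost to patient: €525. OOP to date €525. Insurer: €525 − €525 = €0.
#2 (€9628): deductible takes €138, €9490 remains; 20% of €9490 = €1898. Cost to patient: €2036. OOP to date €2561. Plan pays €9628 − €2036 = €7592.
#3 (€825): deductible already satisfied, so patient's share is 20% × €825 = €165. Patient owes €165 (running OOP €2726). Insurer: €825 − €165 = €660.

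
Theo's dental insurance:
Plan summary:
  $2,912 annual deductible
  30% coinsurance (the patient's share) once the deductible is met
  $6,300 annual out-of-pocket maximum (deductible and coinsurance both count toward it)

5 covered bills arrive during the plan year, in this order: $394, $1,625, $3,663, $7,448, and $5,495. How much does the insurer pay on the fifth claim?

#1 ($394): entire amount goes to the deductible. Patient owes $394 (running OOP $394). Insurer: $394 − $394 = $0.
#2 ($1,625): entire amount goes to the deductible. Cost to patient: $1,625. OOP to date $2,019. Insurer: $1,625 − $1,625 = $0.
#3 ($3,663): $893 finishes the deductible; $2,770 goes to coinsurance; patient's 30% is $831. Patient pays $1,724; OOP now $3,743. Insurer: $3,663 − $1,724 = $1,939.
#4 ($7,448): deductible met; 30% of $7,448 = $2,234.40. Cost to patient: $2,234.40. OOP to date $5,977.40. Insurer: $7,448 − $2,234.40 = $5,213.60.
#5 ($5,495): 30% coinsurance on $5,495 = $1,648.50. Adding that to $5,977.40 gives $7,625.90, past the $6,300 cap; patient pays only $6,300 − $5,977.40 = $322.60. Insurer: $5,495 − $322.60 = $5,172.40.

$5,172.40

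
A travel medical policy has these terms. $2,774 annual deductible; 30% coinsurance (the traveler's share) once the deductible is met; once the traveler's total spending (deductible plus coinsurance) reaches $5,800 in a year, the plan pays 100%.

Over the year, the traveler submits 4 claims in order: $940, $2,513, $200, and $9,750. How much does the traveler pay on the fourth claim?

Claim 1 — $940: entire amount goes to the deductible. Cost to traveler: $940. OOP to date $940.
Claim 2 — $2,513: $1,834 to deductible, leaving $679; traveler's 30% is $203.70. Cost to traveler: $2,037.70. OOP to date $2,977.70.
Claim 3 — $200: deductible already satisfied, so traveler's share is 30% × $200 = $60. Cost to traveler: $60. OOP to date $3,037.70.
Claim 4 — $9,750: deductible met; 30% of $9,750 = $2,925. OOP would hit $5,962.70 > $5,800, so the cap limits the traveler to $5,800 − $3,037.70 = $2,762.30.

$2,762.30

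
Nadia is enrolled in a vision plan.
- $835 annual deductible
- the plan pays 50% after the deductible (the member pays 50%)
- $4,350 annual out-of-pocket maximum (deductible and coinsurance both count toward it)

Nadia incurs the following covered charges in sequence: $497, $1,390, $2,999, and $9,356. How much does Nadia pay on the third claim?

$1,499.50

Claim 1 ($497): fully absorbed by the deductible. Member pays $497; OOP now $497.
Claim 2 ($1,390): $338 to deductible, leaving $1,052; 50% of $1,052 = $526. Member owes $864 (running OOP $1,361).
Claim 3 ($2,999): deductible already satisfied, so member's share is 50% × $2,999 = $1,499.50. Member pays $1,499.50; OOP now $2,860.50.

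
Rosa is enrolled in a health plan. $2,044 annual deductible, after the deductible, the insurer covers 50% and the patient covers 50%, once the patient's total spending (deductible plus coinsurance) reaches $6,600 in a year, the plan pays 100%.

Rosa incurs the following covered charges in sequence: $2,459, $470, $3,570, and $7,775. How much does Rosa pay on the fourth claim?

Claim 1 — $2,459: $2,044 to deductible, leaving $415; patient's 50% is $207.50. Patient owes $2,251.50 (running OOP $2,251.50).
Claim 2 — $470: deductible met; 50% of $470 = $235. Patient pays $235; OOP now $2,486.50.
Claim 3 — $3,570: deductible met; 50% of $3,570 = $1,785. Cost to patient: $1,785. OOP to date $4,271.50.
Claim 4 — $7,775: 50% coinsurance on $7,775 = $3,887.50. That would push OOP to $8,159, over the $6,600 cap, so patient pays $6,600 − $4,271.50 = $2,328.50.

$2,328.50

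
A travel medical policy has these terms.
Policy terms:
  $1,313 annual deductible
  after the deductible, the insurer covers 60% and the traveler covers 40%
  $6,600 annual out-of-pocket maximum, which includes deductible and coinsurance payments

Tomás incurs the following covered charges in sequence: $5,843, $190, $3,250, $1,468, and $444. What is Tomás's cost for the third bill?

Claim 1 — $5,843: $1,313 to deductible, leaving $4,530; traveler's 40% is $1,812. Traveler pays $3,125; OOP now $3,125.
Claim 2 — $190: 40% coinsurance on $190 = $76. Traveler pays $76; OOP now $3,201.
Claim 3 — $3,250: 40% coinsurance on $3,250 = $1,300. Cost to traveler: $1,300. OOP to date $4,501.

$1,300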